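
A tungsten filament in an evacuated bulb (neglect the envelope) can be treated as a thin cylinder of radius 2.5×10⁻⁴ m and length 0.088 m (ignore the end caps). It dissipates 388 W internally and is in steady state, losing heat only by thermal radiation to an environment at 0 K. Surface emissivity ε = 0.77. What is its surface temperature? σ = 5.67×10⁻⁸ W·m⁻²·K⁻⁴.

T ≈ 2830 K

Steady state: internal power = radiated power, P = εσA T⁴.
Radiating area A = 2πrL = 1.382×10⁻⁴ m².
T⁴ = P/(εσA) = 388/(0.77·5.67×10⁻⁸·1.382×10⁻⁴) = 6.429×10¹³ K⁴.
T = (6.429×10¹³)^(1/4).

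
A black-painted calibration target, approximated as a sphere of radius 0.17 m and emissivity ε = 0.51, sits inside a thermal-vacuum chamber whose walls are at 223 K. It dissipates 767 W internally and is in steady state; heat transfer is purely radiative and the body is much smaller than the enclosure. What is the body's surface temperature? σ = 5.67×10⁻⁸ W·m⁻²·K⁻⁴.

T ≈ 524 K

For a small grey body in a large enclosure, net radiated power = εσA(T⁴ − T_w⁴).
Steady state: P = εσA(T⁴ − T_w⁴) with A = 4πr² = 0.3632 m².
T⁴ = P/(εσA) + T_w⁴ = 767/(0.51·5.67×10⁻⁸·0.3632) + (223)⁴
    = 7.304×10¹⁰ + 2.473×10⁹ = 7.551×10¹⁰ K⁴.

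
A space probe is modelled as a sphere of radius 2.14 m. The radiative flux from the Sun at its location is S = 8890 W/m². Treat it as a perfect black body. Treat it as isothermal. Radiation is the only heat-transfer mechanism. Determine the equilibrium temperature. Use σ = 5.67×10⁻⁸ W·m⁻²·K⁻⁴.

At equilibrium, absorbed power = emitted power.
Absorbing cross-section = πr² = 14.39 m²; emitting surface = 4πr² = 57.55 m² (ratio 4).
S·A_cross = εσ·A_surf·T⁴  ⇒  T⁴ = S/(4σ).
T⁴ = 1.00·8890/(4·5.67×10⁻⁸) = 3.920×10¹⁰ K⁴.
T = (3.920×10¹⁰)^(1/4).

T ≈ 445 K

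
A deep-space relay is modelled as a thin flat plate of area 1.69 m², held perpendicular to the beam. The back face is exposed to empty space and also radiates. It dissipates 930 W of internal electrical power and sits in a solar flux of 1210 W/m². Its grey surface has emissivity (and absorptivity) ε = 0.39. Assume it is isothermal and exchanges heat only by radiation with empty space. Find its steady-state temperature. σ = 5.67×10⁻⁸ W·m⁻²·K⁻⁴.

At steady state, absorbed solar power + internal power = radiated power.
Absorbed: α·S·A_cross = 0.39·1210·1.690 = 797.5 W (cross-section A).
Total input = 797.5 + 930 = 1728 W.
Radiated: εσ·A_surf·T⁴ with A_surf = 2A = 3.380 m².
T⁴ = 1728/(0.39·5.67×10⁻⁸·3.380) = 2.311×10¹⁰ K⁴.

T ≈ 390 K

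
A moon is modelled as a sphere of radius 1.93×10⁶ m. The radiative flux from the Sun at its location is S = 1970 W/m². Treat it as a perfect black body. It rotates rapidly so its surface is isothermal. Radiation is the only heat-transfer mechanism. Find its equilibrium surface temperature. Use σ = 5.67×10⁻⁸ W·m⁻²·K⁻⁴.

At equilibrium, absorbed power = emitted power.
Absorbing cross-section = πr² = 1.170×10¹³ m²; emitting surface = 4πr² = 4.681×10¹³ m² (ratio 4).
S·A_cross = εσ·A_surf·T⁴  ⇒  T⁴ = S/(4σ).
T⁴ = 1.00·1970/(4·5.67×10⁻⁸) = 8.686×10⁹ K⁴.
T = (8.686×10⁹)^(1/4).

T ≈ 305 K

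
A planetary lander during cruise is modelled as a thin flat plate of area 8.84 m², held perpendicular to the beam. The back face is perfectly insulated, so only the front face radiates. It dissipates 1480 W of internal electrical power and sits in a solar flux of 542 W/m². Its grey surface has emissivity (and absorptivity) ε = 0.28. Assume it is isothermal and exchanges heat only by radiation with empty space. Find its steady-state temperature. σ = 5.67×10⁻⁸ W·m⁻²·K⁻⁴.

T ≈ 377 K

At steady state, absorbed solar power + internal power = radiated power.
Absorbed: α·S·A_cross = 0.28·542·8.840 = 1342 W (cross-section A).
Total input = 1342 + 1480 = 2822 W.
Radiated: εσ·A_surf·T⁴ with A_surf = A = 8.840 m².
T⁴ = 2822/(0.28·5.67×10⁻⁸·8.840) = 2.010×10¹⁰ K⁴.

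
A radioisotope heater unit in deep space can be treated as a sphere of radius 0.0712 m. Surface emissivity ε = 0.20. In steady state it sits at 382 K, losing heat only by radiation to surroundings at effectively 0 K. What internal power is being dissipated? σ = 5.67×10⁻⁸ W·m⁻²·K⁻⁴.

P ≈ 15.4 W

Steady state: P = εσA T⁴.
A = 4πr² = 0.06370 m²; T⁴ = (382)⁴ = 2.129×10¹⁰ K⁴.
P = 0.20 × 5.67×10⁻⁸ × 0.06370 × 2.129×10¹⁰.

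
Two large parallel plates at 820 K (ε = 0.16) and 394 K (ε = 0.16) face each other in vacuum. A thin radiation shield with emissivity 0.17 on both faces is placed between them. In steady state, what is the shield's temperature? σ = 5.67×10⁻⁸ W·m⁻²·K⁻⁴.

T_s ≈ 699 K

In steady state the net flux on the hot side equals that on the cold side.
σ(T₁⁴−T_s⁴)/D₁ = σ(T_s⁴−T₂⁴)/D₂, with D₁ = 1/ε₁+1/ε_s−1 = 11.13, D₂ = 1/ε_s+1/ε₂−1 = 11.13.
Solve for T_s⁴: T_s⁴ = (D₂·T₁⁴ + D₁·T₂⁴)/(D₁+D₂) = 2.381×10¹¹ K⁴.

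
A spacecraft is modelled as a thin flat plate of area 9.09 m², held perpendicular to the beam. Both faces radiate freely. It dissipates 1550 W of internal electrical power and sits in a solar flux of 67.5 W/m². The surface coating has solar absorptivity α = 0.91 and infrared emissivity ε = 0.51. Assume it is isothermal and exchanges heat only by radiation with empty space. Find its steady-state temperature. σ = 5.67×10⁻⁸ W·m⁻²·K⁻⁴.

At steady state, absorbed solar power + internal power = radiated power.
Absorbed: α·S·A_cross = 0.91·67.5·9.090 = 558.4 W (cross-section A).
Total input = 558.4 + 1550 = 2108 W.
Radiated: εσ·A_surf·T⁴ with A_surf = 2A = 18.18 m².
T⁴ = 2108/(0.51·5.67×10⁻⁸·18.18) = 4.010×10⁹ K⁴.

T ≈ 252 K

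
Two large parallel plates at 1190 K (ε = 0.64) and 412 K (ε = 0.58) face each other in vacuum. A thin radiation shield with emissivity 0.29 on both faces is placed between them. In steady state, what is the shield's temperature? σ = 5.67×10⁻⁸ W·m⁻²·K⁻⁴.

In steady state the net flux on the hot side equals that on the cold side.
σ(T₁⁴−T_s⁴)/D₁ = σ(T_s⁴−T₂⁴)/D₂, with D₁ = 1/ε₁+1/ε_s−1 = 4.011, D₂ = 1/ε_s+1/ε₂−1 = 4.172.
Solve for T_s⁴: T_s⁴ = (D₂·T₁⁴ + D₁·T₂⁴)/(D₁+D₂) = 1.037×10¹² K⁴.

T_s ≈ 1010 K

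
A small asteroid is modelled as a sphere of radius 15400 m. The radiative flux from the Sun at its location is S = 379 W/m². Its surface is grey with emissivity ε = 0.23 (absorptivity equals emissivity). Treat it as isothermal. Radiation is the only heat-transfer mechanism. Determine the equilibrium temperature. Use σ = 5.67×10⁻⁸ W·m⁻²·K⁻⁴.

At equilibrium, absorbed power = emitted power.
Absorbing cross-section = πr² = 7.451×10⁸ m²; emitting surface = 4πr² = 2.980×10⁹ m² (ratio 4).
εS·A_cross = εσ·A_surf·T⁴  ⇒  T⁴ = S/(4σ)   (ε cancels).
T⁴ = 379/(4·5.67×10⁻⁸) = 1.671×10⁹ K⁴.
T = (1.671×10⁹)^(1/4).

T ≈ 202 K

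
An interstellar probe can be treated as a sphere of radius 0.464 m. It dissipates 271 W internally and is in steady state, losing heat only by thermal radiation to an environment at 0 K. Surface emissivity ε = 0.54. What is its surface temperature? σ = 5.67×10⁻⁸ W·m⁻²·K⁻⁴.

T ≈ 239 K

Steady state: internal power = radiated power, P = εσA T⁴.
Radiating area A = 4πr² = 2.705 m².
T⁴ = P/(εσA) = 271/(0.54·5.67×10⁻⁸·2.705) = 3.271×10⁹ K⁴.
T = (3.271×10⁹)^(1/4).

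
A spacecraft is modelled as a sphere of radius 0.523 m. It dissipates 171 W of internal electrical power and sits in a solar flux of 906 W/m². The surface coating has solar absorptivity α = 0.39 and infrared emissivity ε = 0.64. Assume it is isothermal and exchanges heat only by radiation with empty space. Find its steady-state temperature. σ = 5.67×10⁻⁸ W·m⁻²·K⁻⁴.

At steady state, absorbed solar power + internal power = radiated power.
Absorbed: α·S·A_cross = 0.39·906·0.8593 = 303.6 W (cross-section πr²).
Total input = 303.6 + 171 = 474.6 W.
Radiated: εσ·A_surf·T⁴ with A_surf = 4πr² = 3.437 m².
T⁴ = 474.6/(0.64·5.67×10⁻⁸·3.437) = 3.805×10⁹ K⁴.

T ≈ 248 K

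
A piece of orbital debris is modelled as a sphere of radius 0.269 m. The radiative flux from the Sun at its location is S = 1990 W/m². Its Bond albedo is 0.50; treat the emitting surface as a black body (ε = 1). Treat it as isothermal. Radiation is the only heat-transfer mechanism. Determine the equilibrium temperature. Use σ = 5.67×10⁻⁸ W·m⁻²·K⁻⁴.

At equilibrium, absorbed power = emitted power.
Absorbing cross-section = πr² = 0.2273 m²; emitting surface = 4πr² = 0.9093 m² (ratio 4).
(1−a)S·A_cross = εσ·A_surf·T⁴  ⇒  T⁴ = (1−a)S/(4σ).
T⁴ = 0.500·1990/(4·5.67×10⁻⁸) = 4.387×10⁹ K⁴.
T = (4.387×10⁹)^(1/4).

T ≈ 257 K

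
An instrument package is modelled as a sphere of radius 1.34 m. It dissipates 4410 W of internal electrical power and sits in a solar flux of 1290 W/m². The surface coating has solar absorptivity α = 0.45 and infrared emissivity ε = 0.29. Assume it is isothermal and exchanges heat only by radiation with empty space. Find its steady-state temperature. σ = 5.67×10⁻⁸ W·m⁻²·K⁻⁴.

At steady state, absorbed solar power + internal power = radiated power.
Absorbed: α·S·A_cross = 0.45·1290·5.641 = 3275 W (cross-section πr²).
Total input = 3275 + 4410 = 7685 W.
Radiated: εσ·A_surf·T⁴ with A_surf = 4πr² = 22.56 m².
T⁴ = 7685/(0.29·5.67×10⁻⁸·22.56) = 2.071×10¹⁰ K⁴.

T ≈ 379 K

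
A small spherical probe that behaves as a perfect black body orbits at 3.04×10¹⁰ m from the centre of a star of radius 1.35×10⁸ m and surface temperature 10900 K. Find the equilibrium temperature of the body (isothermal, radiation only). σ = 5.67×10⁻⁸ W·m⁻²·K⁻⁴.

T ≈ 514 K

The star's surface emits σT_*⁴; at distance d the flux is S = σT_*⁴(R_*/d)².
S = 5.67×10⁻⁸·(10900)⁴·(1.35×10⁸/3.04×10¹⁰)² = 15780 W/m².
For an isothermal sphere T⁴ = (1−a)S/(4σ) = 6.959×10¹⁰ K⁴.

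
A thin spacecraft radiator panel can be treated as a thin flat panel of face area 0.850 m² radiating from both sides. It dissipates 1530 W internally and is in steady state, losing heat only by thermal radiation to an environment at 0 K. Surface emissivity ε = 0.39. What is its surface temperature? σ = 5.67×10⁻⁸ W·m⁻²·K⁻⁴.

T ≈ 449 K

Steady state: internal power = radiated power, P = εσA T⁴.
Radiating area A = 2·0.850 = 1.700 m².
T⁴ = P/(εσA) = 1530/(0.39·5.67×10⁻⁸·1.700) = 4.070×10¹⁰ K⁴.
T = (4.070×10¹⁰)^(1/4).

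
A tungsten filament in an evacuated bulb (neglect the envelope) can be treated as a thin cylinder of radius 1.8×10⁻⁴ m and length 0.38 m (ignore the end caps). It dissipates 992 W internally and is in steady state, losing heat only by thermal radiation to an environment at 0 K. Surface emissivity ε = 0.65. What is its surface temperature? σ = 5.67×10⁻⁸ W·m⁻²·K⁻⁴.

T ≈ 2810 K

Steady state: internal power = radiated power, P = εσA T⁴.
Radiating area A = 2πrL = 4.298×10⁻⁴ m².
T⁴ = P/(εσA) = 992/(0.65·5.67×10⁻⁸·4.298×10⁻⁴) = 6.263×10¹³ K⁴.
T = (6.263×10¹³)^(1/4).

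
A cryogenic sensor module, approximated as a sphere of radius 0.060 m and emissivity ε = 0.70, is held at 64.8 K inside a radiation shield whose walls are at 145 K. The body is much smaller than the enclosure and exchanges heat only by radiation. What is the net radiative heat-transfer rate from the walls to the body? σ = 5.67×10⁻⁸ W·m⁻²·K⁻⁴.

For a small grey body in a large enclosure: P_net = εσA(T_body⁴ − T_wall⁴).
A = 4πr² = 0.04524 m²; T_body⁴ − T_wall⁴ = 1.763×10⁷ − 4.421×10⁸ = -4.244×10⁸ K⁴.
|P_net| = 0.70·5.67×10⁻⁸·0.04524·4.244×10⁸.

P_net ≈ 0.762 W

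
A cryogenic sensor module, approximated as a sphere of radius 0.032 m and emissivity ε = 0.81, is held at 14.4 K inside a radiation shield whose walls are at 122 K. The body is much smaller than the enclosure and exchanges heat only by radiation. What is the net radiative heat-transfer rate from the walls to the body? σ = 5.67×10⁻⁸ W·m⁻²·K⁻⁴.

P_net ≈ 0.131 W

For a small grey body in a large enclosure: P_net = εσA(T_body⁴ − T_wall⁴).
A = 4πr² = 0.01287 m²; T_body⁴ − T_wall⁴ = 43000 − 2.215×10⁸ = -2.215×10⁸ K⁴.
|P_net| = 0.81·5.67×10⁻⁸·0.01287·2.215×10⁸.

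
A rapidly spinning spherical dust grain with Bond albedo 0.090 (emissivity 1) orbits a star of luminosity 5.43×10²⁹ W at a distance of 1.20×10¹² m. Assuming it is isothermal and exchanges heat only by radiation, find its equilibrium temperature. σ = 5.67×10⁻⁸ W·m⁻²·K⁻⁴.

T ≈ 589 K

First find the stellar flux at distance d: S = L/(4πd²) = 5.43×10²⁹/(4π·(1.20×10¹²)²) = 30010 W/m².
For an isothermal sphere, absorbed (1−a)S·πr² = emitted σ·4πr²·T⁴, so T⁴ = (1−a)S/(4σ).
T⁴ = 0.910·30010/(4·5.67×10⁻⁸) = 1.204×10¹¹ K⁴.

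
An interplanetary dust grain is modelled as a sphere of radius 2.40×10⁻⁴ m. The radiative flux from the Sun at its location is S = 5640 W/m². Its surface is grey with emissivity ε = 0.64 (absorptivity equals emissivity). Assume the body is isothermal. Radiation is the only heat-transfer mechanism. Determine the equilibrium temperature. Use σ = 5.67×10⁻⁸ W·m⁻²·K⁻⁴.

T ≈ 397 K

At equilibrium, absorbed power = emitted power.
Absorbing cross-section = πr² = 1.810×10⁻⁷ m²; emitting surface = 4πr² = 7.238×10⁻⁷ m² (ratio 4).
εS·A_cross = εσ·A_surf·T⁴  ⇒  T⁴ = S/(4σ)   (ε cancels).
T⁴ = 5640/(4·5.67×10⁻⁸) = 2.487×10¹⁰ K⁴.
T = (2.487×10¹⁰)^(1/4).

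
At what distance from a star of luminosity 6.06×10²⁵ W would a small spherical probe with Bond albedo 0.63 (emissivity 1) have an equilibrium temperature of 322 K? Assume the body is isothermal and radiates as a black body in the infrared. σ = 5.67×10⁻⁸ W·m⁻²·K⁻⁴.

d ≈ 2.71×10¹⁰ m

For an isothermal black-emitting sphere, (1−a)S·πr² = σ·4πr²·T⁴ ⇒ S = 4σT⁴/(1−a).
S = 4·5.67×10⁻⁸·(322)⁴/0.370 = 6590 W/m².
Flux falls as S = L/(4πd²), so d = √(L/(4πS)) = √(6.06×10²⁵/(4π·6590)).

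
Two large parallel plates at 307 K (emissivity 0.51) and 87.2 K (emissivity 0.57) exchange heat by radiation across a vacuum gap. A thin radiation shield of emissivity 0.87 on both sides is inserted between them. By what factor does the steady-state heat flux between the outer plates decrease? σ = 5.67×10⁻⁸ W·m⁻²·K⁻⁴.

Without shield: q₀ = σΔ(T⁴)/(1/ε₁+1/ε₂−1) with denominator 2.715.
With shield the two gaps are in series; the resistances add: (1/ε₁+1/ε_s−1)+(1/ε_s+1/ε₂−1) = 2.110+1.904 = 4.014.
Heat-flux ratio q₀/q = 4.014/2.715.

factor ≈ 1.48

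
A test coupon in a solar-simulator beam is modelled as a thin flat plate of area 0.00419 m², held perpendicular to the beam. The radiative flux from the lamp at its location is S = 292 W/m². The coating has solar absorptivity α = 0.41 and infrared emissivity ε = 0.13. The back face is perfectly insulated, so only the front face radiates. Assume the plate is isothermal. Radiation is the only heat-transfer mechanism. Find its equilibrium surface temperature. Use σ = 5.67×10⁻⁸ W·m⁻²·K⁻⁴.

At equilibrium, absorbed power = emitted power.
Absorbing cross-section = A = 0.004190 m²; emitting surface = A = 0.004190 m² (ratio 1).
αS·A_cross = εσ·A_surf·T⁴  ⇒  T⁴ = αS/(ε·1σ).
T⁴ = 0.410·292/(0.13·1·5.67×10⁻⁸) = 1.624×10¹⁰ K⁴.
T = (1.624×10¹⁰)^(1/4).

T ≈ 357 K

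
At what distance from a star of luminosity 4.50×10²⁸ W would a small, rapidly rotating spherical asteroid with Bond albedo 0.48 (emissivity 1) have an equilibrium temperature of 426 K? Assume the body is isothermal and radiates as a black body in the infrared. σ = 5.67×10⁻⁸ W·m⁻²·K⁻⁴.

d ≈ 4.99×10¹¹ m

For an isothermal black-emitting sphere, (1−a)S·πr² = σ·4πr²·T⁴ ⇒ S = 4σT⁴/(1−a).
S = 4·5.67×10⁻⁸·(426)⁴/0.520 = 14360 W/m².
Flux falls as S = L/(4πd²), so d = √(L/(4πS)) = √(4.50×10²⁸/(4π·14360)).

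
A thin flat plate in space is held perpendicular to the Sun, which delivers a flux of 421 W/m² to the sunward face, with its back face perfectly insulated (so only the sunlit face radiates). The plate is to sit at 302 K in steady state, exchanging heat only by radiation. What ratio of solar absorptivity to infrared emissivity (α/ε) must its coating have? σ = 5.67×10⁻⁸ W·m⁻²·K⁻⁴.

α/ε ≈ 1.12

Balance: αS·A = εσ·1A·T⁴ ⇒ α/ε = σT⁴/S.
α/ε = 5.67×10⁻⁸·(302)⁴/421 = 5.67×10⁻⁸·8.318×10⁹/421.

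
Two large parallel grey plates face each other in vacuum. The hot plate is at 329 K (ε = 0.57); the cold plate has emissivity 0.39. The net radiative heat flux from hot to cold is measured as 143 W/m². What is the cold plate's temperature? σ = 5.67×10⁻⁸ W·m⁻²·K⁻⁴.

q = σ(T₁⁴ − T₂⁴)/(1/ε₁ + 1/ε₂ − 1); denominator = 3.318.
T₂⁴ = T₁⁴ − q·(1/ε₁+1/ε₂−1)/σ = 1.172×10¹⁰ − 143·3.318/5.67×10⁻⁸
    = 3.347×10⁹ K⁴.

T₂ ≈ 241 K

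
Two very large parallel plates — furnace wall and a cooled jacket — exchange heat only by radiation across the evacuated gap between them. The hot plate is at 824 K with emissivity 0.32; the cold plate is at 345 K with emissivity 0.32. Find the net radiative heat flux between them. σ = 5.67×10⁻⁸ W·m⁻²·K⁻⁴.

For two infinite grey parallel plates, q = σ(T₁⁴ − T₂⁴)/(1/ε₁ + 1/ε₂ − 1).
T₁⁴ − T₂⁴ = 4.610×10¹¹ − 1.417×10¹⁰ = 4.468×10¹¹ K⁴.
1/ε₁ + 1/ε₂ − 1 = 3.125 + 3.125 − 1 = 5.250.
q = 5.67×10⁻⁸ × 4.468×10¹¹ / 5.250.

q ≈ 4830 W/m²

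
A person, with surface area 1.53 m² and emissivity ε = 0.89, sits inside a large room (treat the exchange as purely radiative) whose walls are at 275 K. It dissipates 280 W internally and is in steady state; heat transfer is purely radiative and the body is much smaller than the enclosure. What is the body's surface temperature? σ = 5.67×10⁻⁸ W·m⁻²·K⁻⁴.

T ≈ 311 K

For a small grey body in a large enclosure, net radiated power = εσA(T⁴ − T_w⁴).
Steady state: P = εσA(T⁴ − T_w⁴) with A = 1.53 m².
T⁴ = P/(εσA) + T_w⁴ = 280/(0.89·5.67×10⁻⁸·1.530) + (275)⁴
    = 3.627×10⁹ + 5.719×10⁹ = 9.346×10⁹ K⁴.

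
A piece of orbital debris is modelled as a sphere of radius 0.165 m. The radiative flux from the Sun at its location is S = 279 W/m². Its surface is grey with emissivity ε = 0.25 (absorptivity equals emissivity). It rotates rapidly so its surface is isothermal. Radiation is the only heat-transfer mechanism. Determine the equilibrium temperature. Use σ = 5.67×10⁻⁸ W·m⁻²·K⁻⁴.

T ≈ 187 K

At equilibrium, absorbed power = emitted power.
Absorbing cross-section = πr² = 0.08553 m²; emitting surface = 4πr² = 0.3421 m² (ratio 4).
εS·A_cross = εσ·A_surf·T⁴  ⇒  T⁴ = S/(4σ)   (ε cancels).
T⁴ = 279/(4·5.67×10⁻⁸) = 1.230×10⁹ K⁴.
T = (1.230×10⁹)^(1/4).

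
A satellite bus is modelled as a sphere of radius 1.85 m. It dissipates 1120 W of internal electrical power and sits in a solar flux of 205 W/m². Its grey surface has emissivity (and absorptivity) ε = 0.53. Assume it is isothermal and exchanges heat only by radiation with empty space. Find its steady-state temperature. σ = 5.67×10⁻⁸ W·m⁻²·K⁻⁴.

At steady state, absorbed solar power + internal power = radiated power.
Absorbed: α·S·A_cross = 0.53·205·10.75 = 1168 W (cross-section πr²).
Total input = 1168 + 1120 = 2288 W.
Radiated: εσ·A_surf·T⁴ with A_surf = 4πr² = 43.01 m².
T⁴ = 2288/(0.53·5.67×10⁻⁸·43.01) = 1.770×10⁹ K⁴.

T ≈ 205 K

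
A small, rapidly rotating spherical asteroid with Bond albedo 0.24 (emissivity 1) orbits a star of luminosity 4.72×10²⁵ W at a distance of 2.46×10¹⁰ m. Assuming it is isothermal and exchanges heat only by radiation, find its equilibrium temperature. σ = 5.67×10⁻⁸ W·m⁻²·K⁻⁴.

T ≈ 380 K

First find the stellar flux at distance d: S = L/(4πd²) = 4.72×10²⁵/(4π·(2.46×10¹⁰)²) = 6207 W/m².
For an isothermal sphere, absorbed (1−a)S·πr² = emitted σ·4πr²·T⁴, so T⁴ = (1−a)S/(4σ).
T⁴ = 0.760·6207/(4·5.67×10⁻⁸) = 2.080×10¹⁰ K⁴.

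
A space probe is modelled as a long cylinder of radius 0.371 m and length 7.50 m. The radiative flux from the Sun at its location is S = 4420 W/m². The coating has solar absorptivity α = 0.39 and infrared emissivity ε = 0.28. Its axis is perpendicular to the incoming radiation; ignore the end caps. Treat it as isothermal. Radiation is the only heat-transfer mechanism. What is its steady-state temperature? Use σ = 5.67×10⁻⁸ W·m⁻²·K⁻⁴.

At equilibrium, absorbed power = emitted power.
Absorbing cross-section = 2rL = 5.565 m²; emitting surface = 2πrL = 17.48 m² (ratio π).
αS·A_cross = εσ·A_surf·T⁴  ⇒  T⁴ = αS/(ε·πσ).
T⁴ = 0.390·4420/(0.28·π·5.67×10⁻⁸) = 3.456×10¹⁰ K⁴.
T = (3.456×10¹⁰)^(1/4).

T ≈ 431 K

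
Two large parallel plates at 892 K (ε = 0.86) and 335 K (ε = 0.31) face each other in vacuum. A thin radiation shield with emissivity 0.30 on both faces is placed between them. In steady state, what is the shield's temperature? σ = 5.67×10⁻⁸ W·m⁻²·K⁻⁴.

T_s ≈ 792 K

In steady state the net flux on the hot side equals that on the cold side.
σ(T₁⁴−T_s⁴)/D₁ = σ(T_s⁴−T₂⁴)/D₂, with D₁ = 1/ε₁+1/ε_s−1 = 3.496, D₂ = 1/ε_s+1/ε₂−1 = 5.559.
Solve for T_s⁴: T_s⁴ = (D₂·T₁⁴ + D₁·T₂⁴)/(D₁+D₂) = 3.935×10¹¹ K⁴.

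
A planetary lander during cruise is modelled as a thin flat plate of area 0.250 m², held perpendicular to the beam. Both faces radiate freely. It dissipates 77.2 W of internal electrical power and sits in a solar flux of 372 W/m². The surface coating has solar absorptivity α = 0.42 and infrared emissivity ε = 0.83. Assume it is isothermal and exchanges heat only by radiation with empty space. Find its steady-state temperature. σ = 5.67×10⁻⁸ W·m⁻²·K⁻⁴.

T ≈ 265 K

At steady state, absorbed solar power + internal power = radiated power.
Absorbed: α·S·A_cross = 0.42·372·0.2500 = 39.06 W (cross-section A).
Total input = 39.06 + 77.2 = 116.3 W.
Radiated: εσ·A_surf·T⁴ with A_surf = 2A = 0.5000 m².
T⁴ = 116.3/(0.83·5.67×10⁻⁸·0.5000) = 4.941×10⁹ K⁴.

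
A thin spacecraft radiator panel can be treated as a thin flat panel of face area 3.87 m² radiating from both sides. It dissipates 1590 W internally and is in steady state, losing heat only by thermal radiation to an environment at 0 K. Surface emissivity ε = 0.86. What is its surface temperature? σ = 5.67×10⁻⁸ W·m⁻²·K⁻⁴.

Steady state: internal power = radiated power, P = εσA T⁴.
Radiating area A = 2·3.87 = 7.740 m².
T⁴ = P/(εσA) = 1590/(0.86·5.67×10⁻⁸·7.740) = 4.213×10⁹ K⁴.
T = (4.213×10⁹)^(1/4).

T ≈ 255 K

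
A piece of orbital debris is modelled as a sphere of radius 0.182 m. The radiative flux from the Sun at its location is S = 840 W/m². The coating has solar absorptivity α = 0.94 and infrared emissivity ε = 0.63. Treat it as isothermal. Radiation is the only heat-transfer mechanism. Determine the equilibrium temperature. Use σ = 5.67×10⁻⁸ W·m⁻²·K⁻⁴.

T ≈ 273 K

At equilibrium, absorbed power = emitted power.
Absorbing cross-section = πr² = 0.1041 m²; emitting surface = 4πr² = 0.4162 m² (ratio 4).
αS·A_cross = εσ·A_surf·T⁴  ⇒  T⁴ = αS/(ε·4σ).
T⁴ = 0.940·840/(0.63·4·5.67×10⁻⁸) = 5.526×10⁹ K⁴.
T = (5.526×10⁹)^(1/4).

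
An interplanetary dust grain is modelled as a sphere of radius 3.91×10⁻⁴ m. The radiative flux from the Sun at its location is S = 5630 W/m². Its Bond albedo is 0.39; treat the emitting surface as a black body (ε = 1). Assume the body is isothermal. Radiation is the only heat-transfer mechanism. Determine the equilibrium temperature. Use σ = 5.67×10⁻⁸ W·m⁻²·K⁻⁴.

At equilibrium, absorbed power = emitted power.
Absorbing cross-section = πr² = 4.803×10⁻⁷ m²; emitting surface = 4πr² = 1.921×10⁻⁶ m² (ratio 4).
(1−a)S·A_cross = εσ·A_surf·T⁴  ⇒  T⁴ = (1−a)S/(4σ).
T⁴ = 0.610·5630/(4·5.67×10⁻⁸) = 1.514×10¹⁰ K⁴.
T = (1.514×10¹⁰)^(1/4).

T ≈ 351 K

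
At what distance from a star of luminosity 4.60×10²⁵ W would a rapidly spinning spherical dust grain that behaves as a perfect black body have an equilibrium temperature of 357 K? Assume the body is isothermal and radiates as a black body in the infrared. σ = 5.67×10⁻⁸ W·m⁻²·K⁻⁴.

For an isothermal black-emitting sphere, (1−a)S·πr² = σ·4πr²·T⁴ ⇒ S = 4σT⁴/(1−a).
S = 4·5.67×10⁻⁸·(357)⁴/1.00 = 3684 W/m².
Flux falls as S = L/(4πd²), so d = √(L/(4πS)) = √(4.60×10²⁵/(4π·3684)).

d ≈ 3.15×10¹⁰ m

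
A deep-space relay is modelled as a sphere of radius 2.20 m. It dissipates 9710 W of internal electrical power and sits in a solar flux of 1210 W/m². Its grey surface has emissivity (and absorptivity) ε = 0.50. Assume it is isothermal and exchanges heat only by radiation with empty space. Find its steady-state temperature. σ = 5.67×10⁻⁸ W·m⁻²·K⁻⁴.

At steady state, absorbed solar power + internal power = radiated power.
Absorbed: α·S·A_cross = 0.50·1210·15.21 = 9199 W (cross-section πr²).
Total input = 9199 + 9710 = 18910 W.
Radiated: εσ·A_surf·T⁴ with A_surf = 4πr² = 60.82 m².
T⁴ = 18910/(0.50·5.67×10⁻⁸·60.82) = 1.097×10¹⁰ K⁴.

T ≈ 324 K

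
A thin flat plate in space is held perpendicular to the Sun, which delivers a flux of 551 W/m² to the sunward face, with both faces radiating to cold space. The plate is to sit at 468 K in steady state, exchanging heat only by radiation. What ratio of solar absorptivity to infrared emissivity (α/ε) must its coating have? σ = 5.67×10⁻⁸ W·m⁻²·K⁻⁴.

Balance: αS·A = εσ·2A·T⁴ ⇒ α/ε = 2σT⁴/S.
α/ε = 2·5.67×10⁻⁸·(468)⁴/551 = 2·5.67×10⁻⁸·4.797×10¹⁰/551.

α/ε ≈ 9.87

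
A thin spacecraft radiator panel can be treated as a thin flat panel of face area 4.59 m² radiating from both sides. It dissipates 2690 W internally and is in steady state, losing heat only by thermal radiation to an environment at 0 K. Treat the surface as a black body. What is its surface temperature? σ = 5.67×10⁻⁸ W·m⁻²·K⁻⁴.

T ≈ 268 K

Steady state: internal power = radiated power, P = εσA T⁴.
Radiating area A = 2·4.59 = 9.180 m².
T⁴ = P/(εσA) = 2690/(1.0·5.67×10⁻⁸·9.180) = 5.168×10⁹ K⁴.
T = (5.168×10⁹)^(1/4).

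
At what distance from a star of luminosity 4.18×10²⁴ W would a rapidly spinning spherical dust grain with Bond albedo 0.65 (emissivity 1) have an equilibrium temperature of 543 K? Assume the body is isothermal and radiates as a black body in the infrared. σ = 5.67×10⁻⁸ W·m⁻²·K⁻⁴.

For an isothermal black-emitting sphere, (1−a)S·πr² = σ·4πr²·T⁴ ⇒ S = 4σT⁴/(1−a).
S = 4·5.67×10⁻⁸·(543)⁴/0.350 = 56330 W/m².
Flux falls as S = L/(4πd²), so d = √(L/(4πS)) = √(4.18×10²⁴/(4π·56330)).

d ≈ 2.43×10⁹ m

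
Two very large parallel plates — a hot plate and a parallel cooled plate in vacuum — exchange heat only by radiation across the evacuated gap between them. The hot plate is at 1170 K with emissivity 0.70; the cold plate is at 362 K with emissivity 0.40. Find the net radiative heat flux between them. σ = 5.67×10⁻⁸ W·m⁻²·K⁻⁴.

For two infinite grey parallel plates, q = σ(T₁⁴ − T₂⁴)/(1/ε₁ + 1/ε₂ − 1).
T₁⁴ − T₂⁴ = 1.874×10¹² − 1.717×10¹⁰ = 1.857×10¹² K⁴.
1/ε₁ + 1/ε₂ − 1 = 1.429 + 2.500 − 1 = 2.929.
q = 5.67×10⁻⁸ × 1.857×10¹² / 2.929.

q ≈ 35900 W/m²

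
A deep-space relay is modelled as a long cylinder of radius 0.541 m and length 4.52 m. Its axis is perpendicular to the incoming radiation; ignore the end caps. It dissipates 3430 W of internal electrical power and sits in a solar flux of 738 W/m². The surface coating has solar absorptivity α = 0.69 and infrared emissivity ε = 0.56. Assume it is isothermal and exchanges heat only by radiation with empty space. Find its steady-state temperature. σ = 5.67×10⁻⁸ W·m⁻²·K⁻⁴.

At steady state, absorbed solar power + internal power = radiated power.
Absorbed: α·S·A_cross = 0.69·738·4.891 = 2490 W (cross-section 2rL).
Total input = 2490 + 3430 = 5920 W.
Radiated: εσ·A_surf·T⁴ with A_surf = 2πrL = 15.36 m².
T⁴ = 5920/(0.56·5.67×10⁻⁸·15.36) = 1.214×10¹⁰ K⁴.

T ≈ 332 K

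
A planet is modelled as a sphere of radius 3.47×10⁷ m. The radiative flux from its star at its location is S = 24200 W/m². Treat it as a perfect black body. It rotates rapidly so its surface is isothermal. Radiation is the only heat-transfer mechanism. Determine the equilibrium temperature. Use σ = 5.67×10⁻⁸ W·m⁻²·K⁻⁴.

T ≈ 572 K

At equilibrium, absorbed power = emitted power.
Absorbing cross-section = πr² = 3.783×10¹⁵ m²; emitting surface = 4πr² = 1.513×10¹⁶ m² (ratio 4).
S·A_cross = εσ·A_surf·T⁴  ⇒  T⁴ = S/(4σ).
T⁴ = 1.00·24200/(4·5.67×10⁻⁸) = 1.067×10¹¹ K⁴.
T = (1.067×10¹¹)^(1/4).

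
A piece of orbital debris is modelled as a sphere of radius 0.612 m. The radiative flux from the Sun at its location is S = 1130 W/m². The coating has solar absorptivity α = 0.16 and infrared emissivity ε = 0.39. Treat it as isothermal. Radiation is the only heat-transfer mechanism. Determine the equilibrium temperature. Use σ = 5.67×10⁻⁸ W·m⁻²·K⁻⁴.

At equilibrium, absorbed power = emitted power.
Absorbing cross-section = πr² = 1.177 m²; emitting surface = 4πr² = 4.707 m² (ratio 4).
αS·A_cross = εσ·A_surf·T⁴  ⇒  T⁴ = αS/(ε·4σ).
T⁴ = 0.160·1130/(0.39·4·5.67×10⁻⁸) = 2.044×10⁹ K⁴.
T = (2.044×10⁹)^(1/4).

T ≈ 213 K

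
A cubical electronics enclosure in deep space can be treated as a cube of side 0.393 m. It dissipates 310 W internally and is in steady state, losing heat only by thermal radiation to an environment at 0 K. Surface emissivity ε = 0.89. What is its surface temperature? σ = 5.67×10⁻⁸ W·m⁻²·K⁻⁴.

T ≈ 285 K

Steady state: internal power = radiated power, P = εσA T⁴.
Radiating area A = 6L² = 0.9267 m².
T⁴ = P/(εσA) = 310/(0.89·5.67×10⁻⁸·0.9267) = 6.629×10⁹ K⁴.
T = (6.629×10⁹)^(1/4).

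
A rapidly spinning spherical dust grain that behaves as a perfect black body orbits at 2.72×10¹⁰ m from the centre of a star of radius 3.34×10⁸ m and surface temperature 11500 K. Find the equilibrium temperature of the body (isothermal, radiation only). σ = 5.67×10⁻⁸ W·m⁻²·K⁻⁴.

T ≈ 901 K

The star's surface emits σT_*⁴; at distance d the flux is S = σT_*⁴(R_*/d)².
S = 5.67×10⁻⁸·(11500)⁴·(3.34×10⁸/2.72×10¹⁰)² = 1.495×10⁵ W/m².
For an isothermal sphere T⁴ = (1−a)S/(4σ) = 6.593×10¹¹ K⁴.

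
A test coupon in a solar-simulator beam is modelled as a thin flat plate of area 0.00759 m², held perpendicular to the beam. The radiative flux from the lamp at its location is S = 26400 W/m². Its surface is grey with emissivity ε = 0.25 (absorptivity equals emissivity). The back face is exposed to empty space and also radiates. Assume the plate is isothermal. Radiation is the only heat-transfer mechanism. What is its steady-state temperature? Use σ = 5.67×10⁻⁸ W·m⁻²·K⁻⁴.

T ≈ 695 K

At equilibrium, absorbed power = emitted power.
Absorbing cross-section = A = 0.007590 m²; emitting surface = 2A = 0.01518 m² (ratio 2).
εS·A_cross = εσ·A_surf·T⁴  ⇒  T⁴ = S/(2σ)   (ε cancels).
T⁴ = 26400/(2·5.67×10⁻⁸) = 2.328×10¹¹ K⁴.
T = (2.328×10¹¹)^(1/4).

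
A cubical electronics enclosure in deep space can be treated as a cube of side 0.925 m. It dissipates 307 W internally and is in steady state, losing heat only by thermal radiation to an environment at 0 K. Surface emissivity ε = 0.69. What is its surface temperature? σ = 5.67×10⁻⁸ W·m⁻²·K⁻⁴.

T ≈ 198 K

Steady state: internal power = radiated power, P = εσA T⁴.
Radiating area A = 6L² = 5.134 m².
T⁴ = P/(εσA) = 307/(0.69·5.67×10⁻⁸·5.134) = 1.529×10⁹ K⁴.
T = (1.529×10⁹)^(1/4).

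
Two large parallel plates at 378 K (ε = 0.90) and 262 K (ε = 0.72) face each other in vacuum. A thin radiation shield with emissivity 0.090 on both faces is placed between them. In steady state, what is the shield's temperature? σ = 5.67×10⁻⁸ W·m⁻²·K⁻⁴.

In steady state the net flux on the hot side equals that on the cold side.
σ(T₁⁴−T_s⁴)/D₁ = σ(T_s⁴−T₂⁴)/D₂, with D₁ = 1/ε₁+1/ε_s−1 = 11.22, D₂ = 1/ε_s+1/ε₂−1 = 11.50.
Solve for T_s⁴: T_s⁴ = (D₂·T₁⁴ + D₁·T₂⁴)/(D₁+D₂) = 1.266×10¹⁰ K⁴.

T_s ≈ 335 K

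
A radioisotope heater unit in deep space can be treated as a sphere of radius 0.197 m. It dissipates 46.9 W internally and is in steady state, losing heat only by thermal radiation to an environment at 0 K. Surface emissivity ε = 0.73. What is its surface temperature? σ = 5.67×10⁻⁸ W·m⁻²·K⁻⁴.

T ≈ 220 K

Steady state: internal power = radiated power, P = εσA T⁴.
Radiating area A = 4πr² = 0.4877 m².
T⁴ = P/(εσA) = 46.9/(0.73·5.67×10⁻⁸·0.4877) = 2.323×10⁹ K⁴.
T = (2.323×10⁹)^(1/4).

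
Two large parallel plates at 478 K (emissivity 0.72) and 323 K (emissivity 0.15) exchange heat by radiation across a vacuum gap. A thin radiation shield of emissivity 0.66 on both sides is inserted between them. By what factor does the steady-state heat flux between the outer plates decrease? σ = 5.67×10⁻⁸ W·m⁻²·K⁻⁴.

Without shield: q₀ = σΔ(T⁴)/(1/ε₁+1/ε₂−1) with denominator 7.056.
With shield the two gaps are in series; the resistances add: (1/ε₁+1/ε_s−1)+(1/ε_s+1/ε₂−1) = 1.904+7.182 = 9.086.
Heat-flux ratio q₀/q = 9.086/7.056.

factor ≈ 1.29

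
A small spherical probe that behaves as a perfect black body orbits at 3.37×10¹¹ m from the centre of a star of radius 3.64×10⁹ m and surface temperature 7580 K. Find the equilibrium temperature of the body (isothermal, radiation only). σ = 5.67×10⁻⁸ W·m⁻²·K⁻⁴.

T ≈ 557 K

The star's surface emits σT_*⁴; at distance d the flux is S = σT_*⁴(R_*/d)².
S = 5.67×10⁻⁸·(7580)⁴·(3.64×10⁹/3.37×10¹¹)² = 21840 W/m².
For an isothermal sphere T⁴ = (1−a)S/(4σ) = 9.629×10¹⁰ K⁴.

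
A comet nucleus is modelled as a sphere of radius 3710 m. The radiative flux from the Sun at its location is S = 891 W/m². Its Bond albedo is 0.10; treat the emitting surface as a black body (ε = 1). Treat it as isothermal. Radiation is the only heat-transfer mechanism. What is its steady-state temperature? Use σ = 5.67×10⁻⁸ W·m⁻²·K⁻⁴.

At equilibrium, absorbed power = emitted power.
Absorbing cross-section = πr² = 4.324×10⁷ m²; emitting surface = 4πr² = 1.730×10⁸ m² (ratio 4).
(1−a)S·A_cross = εσ·A_surf·T⁴  ⇒  T⁴ = (1−a)S/(4σ).
T⁴ = 0.900·891/(4·5.67×10⁻⁸) = 3.536×10⁹ K⁴.
T = (3.536×10⁹)^(1/4).

T ≈ 244 K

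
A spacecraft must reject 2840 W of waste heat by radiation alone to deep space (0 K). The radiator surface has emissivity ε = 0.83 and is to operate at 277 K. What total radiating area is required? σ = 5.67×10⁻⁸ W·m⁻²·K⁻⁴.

A ≈ 10.3 m²

P = εσA T⁴ ⇒ A = P/(εσT⁴).
T⁴ = 5.887×10⁹ K⁴.
A = 2840/(0.83 × 5.67×10⁻⁸ × 5.887×10⁹).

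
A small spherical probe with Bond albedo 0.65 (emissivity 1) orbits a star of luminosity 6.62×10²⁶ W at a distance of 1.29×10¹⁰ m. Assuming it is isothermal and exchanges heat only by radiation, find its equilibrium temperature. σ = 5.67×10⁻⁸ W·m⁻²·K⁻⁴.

First find the stellar flux at distance d: S = L/(4πd²) = 6.62×10²⁶/(4π·(1.29×10¹⁰)²) = 3.166×10⁵ W/m².
For an isothermal sphere, absorbed (1−a)S·πr² = emitted σ·4πr²·T⁴, so T⁴ = (1−a)S/(4σ).
T⁴ = 0.350·3.166×10⁵/(4·5.67×10⁻⁸) = 4.885×10¹¹ K⁴.

T ≈ 836 K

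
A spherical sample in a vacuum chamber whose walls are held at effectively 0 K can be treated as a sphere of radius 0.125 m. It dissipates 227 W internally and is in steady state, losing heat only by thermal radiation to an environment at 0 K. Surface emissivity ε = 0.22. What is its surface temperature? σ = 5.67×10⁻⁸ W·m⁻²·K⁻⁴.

T ≈ 552 K

Steady state: internal power = radiated power, P = εσA T⁴.
Radiating area A = 4πr² = 0.1963 m².
T⁴ = P/(εσA) = 227/(0.22·5.67×10⁻⁸·0.1963) = 9.268×10¹⁰ K⁴.
T = (9.268×10¹⁰)^(1/4).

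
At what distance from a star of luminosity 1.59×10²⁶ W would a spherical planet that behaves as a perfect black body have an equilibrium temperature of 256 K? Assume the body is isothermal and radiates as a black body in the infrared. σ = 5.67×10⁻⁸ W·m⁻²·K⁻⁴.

For an isothermal black-emitting sphere, (1−a)S·πr² = σ·4πr²·T⁴ ⇒ S = 4σT⁴/(1−a).
S = 4·5.67×10⁻⁸·(256)⁴/1.00 = 974.1 W/m².
Flux falls as S = L/(4πd²), so d = √(L/(4πS)) = √(1.59×10²⁶/(4π·974.1)).

d ≈ 1.14×10¹¹ m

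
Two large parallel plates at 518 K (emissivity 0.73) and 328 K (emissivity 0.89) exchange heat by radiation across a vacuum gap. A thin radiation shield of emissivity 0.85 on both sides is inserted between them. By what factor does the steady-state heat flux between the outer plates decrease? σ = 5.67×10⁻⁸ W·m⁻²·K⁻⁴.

Without shield: q₀ = σΔ(T⁴)/(1/ε₁+1/ε₂−1) with denominator 1.493.
With shield the two gaps are in series; the resistances add: (1/ε₁+1/ε_s−1)+(1/ε_s+1/ε₂−1) = 1.546+1.300 = 2.846.
Heat-flux ratio q₀/q = 2.846/1.493.

factor ≈ 1.91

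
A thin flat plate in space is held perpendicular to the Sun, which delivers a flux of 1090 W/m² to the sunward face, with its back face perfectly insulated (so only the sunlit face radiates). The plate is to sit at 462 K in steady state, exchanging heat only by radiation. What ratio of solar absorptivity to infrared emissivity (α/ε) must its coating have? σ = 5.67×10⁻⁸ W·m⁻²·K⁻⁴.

α/ε ≈ 2.37

Balance: αS·A = εσ·1A·T⁴ ⇒ α/ε = σT⁴/S.
α/ε = 5.67×10⁻⁸·(462)⁴/1090 = 5.67×10⁻⁸·4.556×10¹⁰/1090.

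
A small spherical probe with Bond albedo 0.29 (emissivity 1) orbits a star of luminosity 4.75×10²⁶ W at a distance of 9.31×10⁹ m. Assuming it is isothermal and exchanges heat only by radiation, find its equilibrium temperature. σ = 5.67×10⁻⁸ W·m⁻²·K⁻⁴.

T ≈ 1080 K

First find the stellar flux at distance d: S = L/(4πd²) = 4.75×10²⁶/(4π·(9.31×10⁹)²) = 4.361×10⁵ W/m².
For an isothermal sphere, absorbed (1−a)S·πr² = emitted σ·4πr²·T⁴, so T⁴ = (1−a)S/(4σ).
T⁴ = 0.710·4.361×10⁵/(4·5.67×10⁻⁸) = 1.365×10¹² K⁴.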